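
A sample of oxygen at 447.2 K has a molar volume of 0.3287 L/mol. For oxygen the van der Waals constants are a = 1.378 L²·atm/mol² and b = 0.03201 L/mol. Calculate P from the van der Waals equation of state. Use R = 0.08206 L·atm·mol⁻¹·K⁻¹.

P ≈ 110.9 atm

P = RT/(V_m − b) − a/V_m²
RT/(V_m − b) = (0.08206)(447.2)/(0.3287 − 0.03201) = 36.697/0.29669 = 123.69 atm
a/V_m² = 1.378/(0.3287)² = 12.754 atm
P = 123.69 − 12.754 = 110.9 atm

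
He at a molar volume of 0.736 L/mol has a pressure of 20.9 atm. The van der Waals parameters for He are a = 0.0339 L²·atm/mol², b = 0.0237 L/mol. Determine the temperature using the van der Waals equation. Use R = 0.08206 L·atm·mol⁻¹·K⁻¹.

T = (P + a/V_m²)(V_m − b)/R
P + a/V_m² = 20.9 + 0.0339/(0.736)² = 20.963 atm
V_m − b = 0.736 − 0.0237 = 0.71230 L/mol
T = (20.963)(0.71230)/0.08206 = 182.0 K

T ≈ 182.0 K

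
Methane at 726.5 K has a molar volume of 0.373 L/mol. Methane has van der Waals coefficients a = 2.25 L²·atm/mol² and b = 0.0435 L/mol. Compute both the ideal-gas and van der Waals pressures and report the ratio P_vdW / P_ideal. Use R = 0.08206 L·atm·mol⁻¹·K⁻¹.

P_vdW / P_ideal ≈ 1.031

Ideal: P_ideal = RT/V_m = (0.08206)(726.5)/0.373 = 159.830 atm
vdW: P = RT/(V_m − b) − a/V_m² = 59.6166/0.329500 − 2.25/0.139129 = 180.931 − 16.1720 = 164.759 atm
Ratio = 164.759/159.830 = 1.031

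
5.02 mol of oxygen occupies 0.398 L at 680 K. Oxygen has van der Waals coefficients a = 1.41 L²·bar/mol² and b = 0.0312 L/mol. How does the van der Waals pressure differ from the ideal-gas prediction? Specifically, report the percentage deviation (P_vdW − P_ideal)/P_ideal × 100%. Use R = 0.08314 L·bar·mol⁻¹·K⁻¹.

Ideal: P_ideal = nRT/V = (5.02)(0.08314)(680)/0.398 = 713.082 bar
vdW: P = nRT/(V − nb) − a n²/V² = 283.807/0.241376 − 35.5326/0.158404 = 1175.79 − 224.316 = 951.47 bar
% deviation = (951.47 − 713.082)/713.082 × 100% = 33.43%

33.43 %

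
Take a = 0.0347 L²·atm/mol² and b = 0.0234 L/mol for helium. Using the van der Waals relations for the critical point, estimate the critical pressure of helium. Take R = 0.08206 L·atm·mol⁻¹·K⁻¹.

For a van der Waals gas, P_c = a/(27b²).
P_c = 0.0347/(27×(0.0234)²) = 0.0347/0.014784 = 2.347 atm

P_c ≈ 2.347 atm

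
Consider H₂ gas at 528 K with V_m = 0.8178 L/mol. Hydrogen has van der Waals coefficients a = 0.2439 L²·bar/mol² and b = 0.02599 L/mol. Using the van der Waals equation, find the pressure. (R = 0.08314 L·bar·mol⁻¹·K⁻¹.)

P ≈ 55.08 bar

P = RT/(V_m − b) − a/V_m²
RT/(V_m − b) = (0.08314)(528)/(0.8178 − 0.02599) = 43.898/0.79181 = 55.440 bar
a/V_m² = 0.2439/(0.8178)² = 0.36468 bar
P = 55.440 − 0.36468 = 55.08 bar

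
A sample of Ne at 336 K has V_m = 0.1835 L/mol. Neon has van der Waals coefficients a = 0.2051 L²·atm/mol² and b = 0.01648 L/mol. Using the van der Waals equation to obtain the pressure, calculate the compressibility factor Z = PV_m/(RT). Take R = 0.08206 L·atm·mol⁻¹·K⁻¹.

P = RT/(V_m − b) − a/V_m² = (0.08206)(336)/(0.1835 − 0.01648) − 0.2051/(0.1835)²
  = 27.572/0.16702 − 6.0911 = 165.08 − 6.0911 = 158.99 atm
Z = PV_m/(RT) = (158.99)(0.1835)/((0.08206)(336)) = 29.175/27.572 = 1.058

Z ≈ 1.058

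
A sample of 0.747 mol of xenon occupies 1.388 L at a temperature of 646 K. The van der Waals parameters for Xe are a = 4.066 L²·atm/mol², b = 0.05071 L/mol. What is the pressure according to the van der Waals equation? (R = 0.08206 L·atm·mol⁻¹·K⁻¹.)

P = nRT/(V − nb) − a n²/V²
nRT/(V − nb) = (0.747)(0.08206)(646)/(1.388 − 0.747×0.05071) = 39.599/1.3501 = 29.330 atm
a n²/V² = (4.066)(0.747)²/(1.388)² = 1.1777 atm
P = 29.330 − 1.1777 = 28.15 atm

P ≈ 28.15 atm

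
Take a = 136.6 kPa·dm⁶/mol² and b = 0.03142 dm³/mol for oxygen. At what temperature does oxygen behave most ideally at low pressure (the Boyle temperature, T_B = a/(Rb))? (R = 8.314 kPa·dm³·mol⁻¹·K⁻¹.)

For a van der Waals gas the second virial coefficient B₂ = b − a/(RT) vanishes at T_B = a/(Rb).
T_B = 136.6/(8.314×0.03142) = 136.6/0.26123 = 522.9 K

T_B ≈ 522.9 K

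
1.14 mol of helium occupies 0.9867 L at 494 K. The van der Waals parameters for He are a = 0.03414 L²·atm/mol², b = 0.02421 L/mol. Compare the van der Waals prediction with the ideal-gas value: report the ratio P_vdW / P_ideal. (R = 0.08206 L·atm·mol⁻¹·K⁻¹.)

Ideal: P_ideal = nRT/V = (1.14)(0.08206)(494)/0.9867 = 46.8358 atm
vdW: P = nRT/(V − nb) − a n²/V² = 46.2129/0.959101 − 0.0443683/0.973577 = 48.1836 − 0.0455725 = 48.1380 atm
Ratio = 48.1380/46.8358 = 1.028

P_vdW / P_ideal ≈ 1.028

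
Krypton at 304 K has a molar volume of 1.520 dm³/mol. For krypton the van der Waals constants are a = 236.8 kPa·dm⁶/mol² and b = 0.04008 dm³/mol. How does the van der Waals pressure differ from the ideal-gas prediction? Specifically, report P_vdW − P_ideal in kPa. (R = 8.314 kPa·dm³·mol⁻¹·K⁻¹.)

Ideal: P_ideal = RT/V_m = (8.314)(304)/1.520 = 1662.80 kPa
vdW: P = RT/(V_m − b) − a/V_m² = 2527.46/1.47992 − 236.8/2.31040 = 1707.84 − 102.493 = 1605.35 kPa
ΔP = 1605.35 − 1662.80 = -57.5 kPa

ΔP ≈ -57.5 kPa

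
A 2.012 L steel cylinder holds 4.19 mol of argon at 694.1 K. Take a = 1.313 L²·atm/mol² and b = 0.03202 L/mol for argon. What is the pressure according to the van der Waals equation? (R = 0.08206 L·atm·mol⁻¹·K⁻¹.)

P ≈ 121.4 atm

P = nRT/(V − nb) − a n²/V²
nRT/(V − nb) = (4.19)(0.08206)(694.1)/(2.012 − 4.19×0.03202) = 238.65/1.8778 = 127.09 atm
a n²/V² = (1.313)(4.19)²/(2.012)² = 5.6943 atm
P = 127.09 − 5.6943 = 121.4 atm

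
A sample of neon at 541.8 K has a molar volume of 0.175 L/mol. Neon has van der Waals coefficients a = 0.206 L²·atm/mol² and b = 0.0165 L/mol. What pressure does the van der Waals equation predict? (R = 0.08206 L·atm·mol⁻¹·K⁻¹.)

P = RT/(V_m − b) − a/V_m²
RT/(V_m − b) = (0.08206)(541.8)/(0.175 − 0.0165) = 44.460/0.15850 = 280.50 atm
a/V_m² = 0.206/(0.175)² = 6.7265 atm
P = 280.50 − 6.7265 = 273.8 atm

P ≈ 273.8 atm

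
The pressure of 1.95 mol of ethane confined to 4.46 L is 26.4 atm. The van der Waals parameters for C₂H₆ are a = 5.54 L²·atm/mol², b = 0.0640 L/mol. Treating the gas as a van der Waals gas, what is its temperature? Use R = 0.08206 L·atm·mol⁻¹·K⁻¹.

T = (P + a n²/V²)(V − nb)/(nR)
P + a n²/V² = 26.4 + (5.54)(1.95)²/(4.46)² = 27.459 atm
V − nb = 4.46 − (1.95)(0.0640) = 4.3352 L
T = (27.459)(4.3352)/((1.95)(0.08206)) = 743.9 K

T ≈ 743.9 K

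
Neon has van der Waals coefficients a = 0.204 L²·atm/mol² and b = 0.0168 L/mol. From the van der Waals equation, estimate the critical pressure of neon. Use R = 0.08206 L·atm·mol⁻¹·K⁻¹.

P_c ≈ 26.77 atm

For a van der Waals gas, P_c = a/(27b²).
P_c = 0.204/(27×(0.0168)²) = 0.204/0.0076205 = 26.77 atm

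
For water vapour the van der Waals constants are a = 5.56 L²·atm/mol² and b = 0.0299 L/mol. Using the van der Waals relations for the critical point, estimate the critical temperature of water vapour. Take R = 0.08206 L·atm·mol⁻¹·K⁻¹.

T_c ≈ 671.4 K

For a van der Waals gas, T_c = 8a/(27Rb).
T_c = 8×5.56/(27×0.08206×0.0299) = 44.480/0.066247 = 671.4 K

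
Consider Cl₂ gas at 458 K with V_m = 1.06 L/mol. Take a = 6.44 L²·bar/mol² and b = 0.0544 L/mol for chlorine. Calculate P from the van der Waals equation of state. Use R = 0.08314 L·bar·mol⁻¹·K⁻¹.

P = RT/(V_m − b) − a/V_m²
RT/(V_m − b) = (0.08314)(458)/(1.06 − 0.0544) = 38.078/1.0056 = 37.866 bar
a/V_m² = 6.44/(1.06)² = 5.7316 bar
P = 37.866 − 5.7316 = 32.13 bar

P ≈ 32.13 bar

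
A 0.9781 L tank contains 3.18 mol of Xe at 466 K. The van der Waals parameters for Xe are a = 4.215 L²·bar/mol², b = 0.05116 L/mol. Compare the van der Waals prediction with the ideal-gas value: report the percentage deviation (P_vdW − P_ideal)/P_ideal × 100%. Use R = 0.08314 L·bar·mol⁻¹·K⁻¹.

Ideal: P_ideal = nRT/V = (3.18)(0.08314)(466)/0.9781 = 125.962 bar
vdW: P = nRT/(V − nb) − a n²/V² = 123.204/0.815411 − 42.6238/0.956680 = 151.094 − 44.5539 = 106.540 bar
% deviation = (106.540 − 125.962)/125.962 × 100% = -15.42%

-15.42 %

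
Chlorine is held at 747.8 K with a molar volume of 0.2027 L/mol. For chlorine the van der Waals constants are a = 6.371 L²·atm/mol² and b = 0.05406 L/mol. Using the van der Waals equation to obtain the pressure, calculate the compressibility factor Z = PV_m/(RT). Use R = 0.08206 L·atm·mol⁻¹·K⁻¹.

P = RT/(V_m − b) − a/V_m² = (0.08206)(747.8)/(0.2027 − 0.05406) − 6.371/(0.2027)²
  = 61.364/0.14864 − 155.06 = 412.84 − 155.06 = 257.78 atm
Z = PV_m/(RT) = (257.78)(0.2027)/((0.08206)(747.8)) = 52.252/61.364 = 0.8515

Z ≈ 0.8515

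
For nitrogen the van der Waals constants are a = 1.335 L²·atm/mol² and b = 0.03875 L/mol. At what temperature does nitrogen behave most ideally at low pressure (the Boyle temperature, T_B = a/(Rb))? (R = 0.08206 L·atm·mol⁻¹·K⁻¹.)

T_B ≈ 419.8 K

For a van der Waals gas the second virial coefficient B₂ = b − a/(RT) vanishes at T_B = a/(Rb).
T_B = 1.335/(0.08206×0.03875) = 1.335/0.0031798 = 419.8 K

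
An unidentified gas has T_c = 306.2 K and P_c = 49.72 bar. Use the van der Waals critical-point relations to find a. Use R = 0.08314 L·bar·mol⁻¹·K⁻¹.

From T_c = 8a/(27Rb) and P_c = a/(27b²): a = 27 R² T_c²/(64 P_c).
a = 27×(0.08314)²×(306.2)²/(64×49.72) = 17498/3182.1 = 5.499 L²·bar/mol²

a ≈ 5.499 L²·bar/mol²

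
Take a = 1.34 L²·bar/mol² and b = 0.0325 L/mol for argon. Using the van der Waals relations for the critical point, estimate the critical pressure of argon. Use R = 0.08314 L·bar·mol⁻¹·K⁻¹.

P_c ≈ 46.99 bar

For a van der Waals gas, P_c = a/(27b²).
P_c = 1.34/(27×(0.0325)²) = 1.34/0.028519 = 46.99 bar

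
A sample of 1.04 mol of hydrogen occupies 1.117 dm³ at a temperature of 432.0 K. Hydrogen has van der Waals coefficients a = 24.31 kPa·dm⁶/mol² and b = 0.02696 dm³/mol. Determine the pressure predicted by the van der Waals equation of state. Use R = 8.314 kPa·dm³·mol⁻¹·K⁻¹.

P = nRT/(V − nb) − a n²/V²
nRT/(V − nb) = (1.04)(8.314)(432.0)/(1.117 − 1.04×0.02696) = 3735.3/1.0890 = 3430.0 kPa
a n²/V² = (24.31)(1.04)²/(1.117)² = 21.074 kPa
P = 3430.0 − 21.074 = 3409 kPa

P ≈ 3409 kPa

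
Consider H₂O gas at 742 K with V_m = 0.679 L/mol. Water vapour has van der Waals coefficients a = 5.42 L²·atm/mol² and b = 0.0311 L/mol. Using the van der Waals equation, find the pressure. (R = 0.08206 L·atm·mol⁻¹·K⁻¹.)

P ≈ 82.22 atm

P = RT/(V_m − b) − a/V_m²
RT/(V_m − b) = (0.08206)(742)/(0.679 − 0.0311) = 60.889/0.64790 = 93.979 atm
a/V_m² = 5.42/(0.679)² = 11.756 atm
P = 93.979 − 11.756 = 82.22 atm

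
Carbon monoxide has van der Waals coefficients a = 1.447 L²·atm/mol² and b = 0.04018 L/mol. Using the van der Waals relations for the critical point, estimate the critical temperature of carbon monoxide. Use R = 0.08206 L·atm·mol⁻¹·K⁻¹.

For a van der Waals gas, T_c = 8a/(27Rb).
T_c = 8×1.447/(27×0.08206×0.04018) = 11.576/0.089024 = 130.0 K

T_c ≈ 130.0 K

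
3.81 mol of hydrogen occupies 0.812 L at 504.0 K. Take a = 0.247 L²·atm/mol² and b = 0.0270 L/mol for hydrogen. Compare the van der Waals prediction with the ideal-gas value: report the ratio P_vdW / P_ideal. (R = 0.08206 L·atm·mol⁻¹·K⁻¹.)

P_vdW / P_ideal ≈ 1.117

Ideal: P_ideal = nRT/V = (3.81)(0.08206)(504.0)/0.812 = 194.058 atm
vdW: P = nRT/(V − nb) − a n²/V² = 157.575/0.709130 − 3.58548/0.659344 = 222.209 − 5.43795 = 216.771 atm
Ratio = 216.771/194.058 = 1.117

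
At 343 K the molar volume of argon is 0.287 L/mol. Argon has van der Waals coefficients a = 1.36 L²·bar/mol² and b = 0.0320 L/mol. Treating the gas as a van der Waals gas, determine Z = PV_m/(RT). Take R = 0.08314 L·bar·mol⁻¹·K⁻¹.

Z ≈ 0.9593

P = RT/(V_m − b) − a/V_m² = (0.08314)(343)/(0.287 − 0.0320) − 1.36/(0.287)²
  = 28.517/0.25500 − 16.511 = 111.83 − 16.511 = 95.32 bar
Z = PV_m/(RT) = (95.32)(0.287)/((0.08314)(343)) = 27.357/28.517 = 0.9593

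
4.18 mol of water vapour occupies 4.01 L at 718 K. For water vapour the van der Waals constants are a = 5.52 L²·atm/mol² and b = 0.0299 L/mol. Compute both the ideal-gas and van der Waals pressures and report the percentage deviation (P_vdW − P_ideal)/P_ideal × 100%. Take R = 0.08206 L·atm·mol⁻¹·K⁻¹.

Ideal: P_ideal = nRT/V = (4.18)(0.08206)(718)/4.01 = 61.4169 atm
vdW: P = nRT/(V − nb) − a n²/V² = 246.282/3.88502 − 96.4476/16.0801 = 63.3927 − 5.99795 = 57.3948 atm
% deviation = (57.3948 − 61.4169)/61.4169 × 100% = -6.55%

-6.55 %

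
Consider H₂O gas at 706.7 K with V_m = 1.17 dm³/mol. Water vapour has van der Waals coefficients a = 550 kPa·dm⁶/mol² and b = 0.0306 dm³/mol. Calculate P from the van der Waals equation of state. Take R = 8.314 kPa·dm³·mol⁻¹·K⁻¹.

P ≈ 4755 kPa

P = RT/(V_m − b) − a/V_m²
RT/(V_m − b) = (8.314)(706.7)/(1.17 − 0.0306) = 5875.5/1.1394 = 5156.7 kPa
a/V_m² = 550/(1.17)² = 401.78 kPa
P = 5156.7 − 401.78 = 4755 kPa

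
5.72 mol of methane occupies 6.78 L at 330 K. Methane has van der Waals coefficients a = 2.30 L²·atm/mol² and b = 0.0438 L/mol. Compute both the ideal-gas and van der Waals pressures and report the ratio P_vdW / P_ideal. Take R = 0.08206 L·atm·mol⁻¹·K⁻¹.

Ideal: P_ideal = nRT/V = (5.72)(0.08206)(330)/6.78 = 22.8461 atm
vdW: P = nRT/(V − nb) − a n²/V² = 154.896/6.52946 − 75.2523/45.9684 = 23.7226 − 1.63704 = 22.0856 atm
Ratio = 22.0856/22.8461 = 0.9667

P_vdW / P_ideal ≈ 0.9667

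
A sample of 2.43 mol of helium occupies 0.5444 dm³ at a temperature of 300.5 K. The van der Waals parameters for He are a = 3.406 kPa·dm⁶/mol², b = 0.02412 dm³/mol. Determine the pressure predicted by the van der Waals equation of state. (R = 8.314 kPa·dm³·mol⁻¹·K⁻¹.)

P = nRT/(V − nb) − a n²/V²
nRT/(V − nb) = (2.43)(8.314)(300.5)/(0.5444 − 2.43×0.02412) = 6071.0/0.48579 = 12497 kPa
a n²/V² = (3.406)(2.43)²/(0.5444)² = 67.861 kPa
P = 12497 − 67.861 = 12429 kPa

P ≈ 12429 kPa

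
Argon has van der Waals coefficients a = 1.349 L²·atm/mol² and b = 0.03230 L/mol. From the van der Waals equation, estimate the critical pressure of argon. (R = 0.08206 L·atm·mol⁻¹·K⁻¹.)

For a van der Waals gas, P_c = a/(27b²).
P_c = 1.349/(27×(0.03230)²) = 1.349/0.028169 = 47.89 atm

P_c ≈ 47.89 atm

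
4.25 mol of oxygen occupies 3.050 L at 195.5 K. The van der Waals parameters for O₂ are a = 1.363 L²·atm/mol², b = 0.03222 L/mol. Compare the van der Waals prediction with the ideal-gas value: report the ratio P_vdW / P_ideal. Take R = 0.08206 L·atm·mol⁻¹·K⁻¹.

Ideal: P_ideal = nRT/V = (4.25)(0.08206)(195.5)/3.050 = 22.3546 atm
vdW: P = nRT/(V − nb) − a n²/V² = 68.1816/2.91307 − 24.6192/9.30250 = 23.4054 − 2.64651 = 20.7589 atm
Ratio = 20.7589/22.3546 = 0.9286

P_vdW / P_ideal ≈ 0.9286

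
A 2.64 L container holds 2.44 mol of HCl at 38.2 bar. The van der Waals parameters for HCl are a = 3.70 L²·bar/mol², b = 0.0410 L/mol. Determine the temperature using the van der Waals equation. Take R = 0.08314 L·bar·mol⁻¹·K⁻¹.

T = (P + a n²/V²)(V − nb)/(nR)
P + a n²/V² = 38.2 + (3.70)(2.44)²/(2.64)² = 41.361 bar
V − nb = 2.64 − (2.44)(0.0410) = 2.5400 L
T = (41.361)(2.5400)/((2.44)(0.08314)) = 517.9 K

T ≈ 517.9 K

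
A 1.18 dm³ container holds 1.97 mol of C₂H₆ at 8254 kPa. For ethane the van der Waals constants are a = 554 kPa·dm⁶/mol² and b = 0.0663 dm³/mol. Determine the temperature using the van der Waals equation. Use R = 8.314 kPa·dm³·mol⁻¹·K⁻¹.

T = (P + a n²/V²)(V − nb)/(nR)
P + a n²/V² = 8254 + (554)(1.97)²/(1.18)² = 9798.1 kPa
V − nb = 1.18 − (1.97)(0.0663) = 1.0494 dm³
T = (9798.1)(1.0494)/((1.97)(8.314)) = 627.8 K

T ≈ 627.8 K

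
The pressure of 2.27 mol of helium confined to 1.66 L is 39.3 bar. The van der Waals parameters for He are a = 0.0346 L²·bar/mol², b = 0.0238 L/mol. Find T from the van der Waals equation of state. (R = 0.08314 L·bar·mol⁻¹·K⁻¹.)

T ≈ 335.0 K

T = (P + a n²/V²)(V − nb)/(nR)
P + a n²/V² = 39.3 + (0.0346)(2.27)²/(1.66)² = 39.365 bar
V − nb = 1.66 − (2.27)(0.0238) = 1.6060 L
T = (39.365)(1.6060)/((2.27)(0.08314)) = 335.0 K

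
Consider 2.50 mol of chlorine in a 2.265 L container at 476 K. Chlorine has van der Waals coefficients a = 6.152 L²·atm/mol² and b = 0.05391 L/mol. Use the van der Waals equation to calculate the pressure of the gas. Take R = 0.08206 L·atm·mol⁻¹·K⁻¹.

P = nRT/(V − nb) − a n²/V²
nRT/(V − nb) = (2.50)(0.08206)(476)/(2.265 − 2.50×0.05391) = 97.651/2.1302 = 45.841 atm
a n²/V² = (6.152)(2.50)²/(2.265)² = 7.4948 atm
P = 45.841 − 7.4948 = 38.35 atm

P ≈ 38.35 atm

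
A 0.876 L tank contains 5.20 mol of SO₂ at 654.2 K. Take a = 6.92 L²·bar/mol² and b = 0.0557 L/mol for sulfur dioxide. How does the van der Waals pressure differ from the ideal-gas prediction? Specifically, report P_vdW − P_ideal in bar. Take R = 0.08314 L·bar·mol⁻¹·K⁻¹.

ΔP ≈ -84.36 bar

Ideal: P_ideal = nRT/V = (5.20)(0.08314)(654.2)/0.876 = 322.864 bar
vdW: P = nRT/(V − nb) − a n²/V² = 282.829/0.586360 − 187.117/0.767376 = 482.347 − 243.840 = 238.507 bar
ΔP = 238.507 − 322.864 = -84.36 bar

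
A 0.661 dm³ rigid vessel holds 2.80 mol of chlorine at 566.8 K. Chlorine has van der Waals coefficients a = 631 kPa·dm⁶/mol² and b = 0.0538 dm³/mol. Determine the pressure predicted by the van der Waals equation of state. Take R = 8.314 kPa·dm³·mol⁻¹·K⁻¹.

P ≈ 14531 kPa

P = nRT/(V − nb) − a n²/V²
nRT/(V − nb) = (2.80)(8.314)(566.8)/(0.661 − 2.80×0.0538) = 13195/0.51036 = 25854 kPa
a n²/V² = (631)(2.80)²/(0.661)² = 11323 kPa
P = 25854 − 11323 = 14531 kPa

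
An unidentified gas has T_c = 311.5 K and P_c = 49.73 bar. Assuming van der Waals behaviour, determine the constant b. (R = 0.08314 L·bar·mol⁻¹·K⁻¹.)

From T_c = 8a/(27Rb) and P_c = a/(27b²): b = R T_c/(8 P_c).
b = (0.08314)(311.5)/(8×49.73) = 25.898/397.84 = 0.06510 L/mol

b ≈ 0.06510 L/mol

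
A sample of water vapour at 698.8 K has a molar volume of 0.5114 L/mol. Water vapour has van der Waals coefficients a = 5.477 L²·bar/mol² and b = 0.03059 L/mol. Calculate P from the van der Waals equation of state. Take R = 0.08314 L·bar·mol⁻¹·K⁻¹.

P = RT/(V_m − b) − a/V_m²
RT/(V_m − b) = (0.08314)(698.8)/(0.5114 − 0.03059) = 58.098/0.48081 = 120.83 bar
a/V_m² = 5.477/(0.5114)² = 20.942 bar
P = 120.83 − 20.942 = 99.89 bar

P ≈ 99.89 bar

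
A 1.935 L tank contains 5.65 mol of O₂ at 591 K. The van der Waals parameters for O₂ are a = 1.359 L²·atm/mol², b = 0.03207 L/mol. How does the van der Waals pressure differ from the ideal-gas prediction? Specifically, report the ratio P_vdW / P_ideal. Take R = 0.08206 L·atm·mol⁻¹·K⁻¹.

Ideal: P_ideal = nRT/V = (5.65)(0.08206)(591)/1.935 = 141.608 atm
vdW: P = nRT/(V − nb) − a n²/V² = 274.011/1.75380 − 43.3827/3.74423 = 156.238 − 11.5865 = 144.652 atm
Ratio = 144.652/141.608 = 1.021

P_vdW / P_ideal ≈ 1.021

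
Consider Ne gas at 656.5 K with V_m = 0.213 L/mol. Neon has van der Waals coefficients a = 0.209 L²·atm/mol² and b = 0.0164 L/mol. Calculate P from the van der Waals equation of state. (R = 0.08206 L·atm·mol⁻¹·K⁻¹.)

P ≈ 269.4 atm

P = RT/(V_m − b) − a/V_m²
RT/(V_m − b) = (0.08206)(656.5)/(0.213 − 0.0164) = 53.872/0.19660 = 274.02 atm
a/V_m² = 0.209/(0.213)² = 4.6067 atm
P = 274.02 − 4.6067 = 269.4 atm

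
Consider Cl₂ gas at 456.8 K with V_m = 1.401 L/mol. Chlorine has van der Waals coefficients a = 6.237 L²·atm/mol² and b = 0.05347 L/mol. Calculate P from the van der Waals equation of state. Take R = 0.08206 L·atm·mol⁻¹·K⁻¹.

P ≈ 24.64 atm

P = RT/(V_m − b) − a/V_m²
RT/(V_m − b) = (0.08206)(456.8)/(1.401 − 0.05347) = 37.485/1.3475 = 27.818 atm
a/V_m² = 6.237/(1.401)² = 3.1776 atm
P = 27.818 − 3.1776 = 24.64 atm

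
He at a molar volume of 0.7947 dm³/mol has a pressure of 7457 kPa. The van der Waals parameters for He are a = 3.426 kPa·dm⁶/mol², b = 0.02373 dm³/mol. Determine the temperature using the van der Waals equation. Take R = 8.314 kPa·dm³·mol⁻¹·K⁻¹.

T = (P + a/V_m²)(V_m − b)/R
P + a/V_m² = 7457 + 3.426/(0.7947)² = 7462.4 kPa
V_m − b = 0.7947 − 0.02373 = 0.77097 dm³/mol
T = (7462.4)(0.77097)/8.314 = 692.0 K

T ≈ 692.0 K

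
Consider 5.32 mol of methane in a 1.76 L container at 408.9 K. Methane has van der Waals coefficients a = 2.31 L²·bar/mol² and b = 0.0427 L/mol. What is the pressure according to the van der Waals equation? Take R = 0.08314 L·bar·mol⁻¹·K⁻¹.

P = nRT/(V − nb) − a n²/V²
nRT/(V − nb) = (5.32)(0.08314)(408.9)/(1.76 − 5.32×0.0427) = 180.86/1.5328 = 117.99 bar
a n²/V² = (2.31)(5.32)²/(1.76)² = 21.106 bar
P = 117.99 − 21.106 = 96.88 bar

P ≈ 96.88 bar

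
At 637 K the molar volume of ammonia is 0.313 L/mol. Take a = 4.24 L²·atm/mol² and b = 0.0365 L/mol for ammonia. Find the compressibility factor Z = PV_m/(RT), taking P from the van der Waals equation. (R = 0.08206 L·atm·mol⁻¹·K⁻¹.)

Z ≈ 0.8729

P = RT/(V_m − b) − a/V_m² = (0.08206)(637)/(0.313 − 0.0365) − 4.24/(0.313)²
  = 52.272/0.27650 − 43.279 = 189.05 − 43.279 = 145.77 atm
Z = PV_m/(RT) = (145.77)(0.313)/((0.08206)(637)) = 45.626/52.272 = 0.8729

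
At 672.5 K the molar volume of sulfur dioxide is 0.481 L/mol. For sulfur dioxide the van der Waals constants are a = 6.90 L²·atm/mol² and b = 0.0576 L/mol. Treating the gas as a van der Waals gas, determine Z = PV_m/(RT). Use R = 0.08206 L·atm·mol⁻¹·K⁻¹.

P = RT/(V_m − b) − a/V_m² = (0.08206)(672.5)/(0.481 − 0.0576) − 6.90/(0.481)²
  = 55.185/0.42340 − 29.824 = 130.34 − 29.824 = 100.52 atm
Z = PV_m/(RT) = (100.52)(0.481)/((0.08206)(672.5)) = 48.350/55.185 = 0.8761

Z ≈ 0.8761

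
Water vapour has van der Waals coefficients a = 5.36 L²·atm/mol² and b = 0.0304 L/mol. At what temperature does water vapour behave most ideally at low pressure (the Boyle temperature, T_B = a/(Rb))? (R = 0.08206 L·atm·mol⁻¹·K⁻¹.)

For a van der Waals gas the second virial coefficient B₂ = b − a/(RT) vanishes at T_B = a/(Rb).
T_B = 5.36/(0.08206×0.0304) = 5.36/0.0024946 = 2149 K

T_B ≈ 2149 K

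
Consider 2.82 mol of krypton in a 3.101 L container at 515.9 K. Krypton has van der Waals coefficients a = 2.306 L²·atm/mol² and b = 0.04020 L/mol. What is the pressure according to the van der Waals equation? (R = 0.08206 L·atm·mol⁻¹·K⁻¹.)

P = nRT/(V − nb) − a n²/V²
nRT/(V − nb) = (2.82)(0.08206)(515.9)/(3.101 − 2.82×0.04020) = 119.38/2.9876 = 39.958 atm
a n²/V² = (2.306)(2.82)²/(3.101)² = 1.9070 atm
P = 39.958 − 1.9070 = 38.05 atm

P ≈ 38.05 atm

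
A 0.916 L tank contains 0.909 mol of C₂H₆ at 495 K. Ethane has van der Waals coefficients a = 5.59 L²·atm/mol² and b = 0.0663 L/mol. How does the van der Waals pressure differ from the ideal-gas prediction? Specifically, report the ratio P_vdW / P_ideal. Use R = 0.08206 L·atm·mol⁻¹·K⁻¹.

P_vdW / P_ideal ≈ 0.9339

Ideal: P_ideal = nRT/V = (0.909)(0.08206)(495)/0.916 = 40.3093 atm
vdW: P = nRT/(V − nb) − a n²/V² = 36.9233/0.855733 − 4.61891/0.839056 = 43.1482 − 5.50489 = 37.6433 atm
Ratio = 37.6433/40.3093 = 0.9339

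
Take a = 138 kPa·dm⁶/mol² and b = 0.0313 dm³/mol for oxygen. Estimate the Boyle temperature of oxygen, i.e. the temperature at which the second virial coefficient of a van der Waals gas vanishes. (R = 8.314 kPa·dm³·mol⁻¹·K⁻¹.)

T_B ≈ 530.3 K

For a van der Waals gas the second virial coefficient B₂ = b − a/(RT) vanishes at T_B = a/(Rb).
T_B = 138/(8.314×0.0313) = 138/0.26023 = 530.3 K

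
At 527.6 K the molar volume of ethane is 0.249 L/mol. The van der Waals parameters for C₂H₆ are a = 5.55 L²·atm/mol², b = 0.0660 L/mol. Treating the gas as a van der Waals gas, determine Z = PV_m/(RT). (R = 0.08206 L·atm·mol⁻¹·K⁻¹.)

P = RT/(V_m − b) − a/V_m² = (0.08206)(527.6)/(0.249 − 0.0660) − 5.55/(0.249)²
  = 43.295/0.18300 − 89.515 = 236.58 − 89.515 = 147.07 atm
Z = PV_m/(RT) = (147.07)(0.249)/((0.08206)(527.6)) = 36.620/43.295 = 0.8458

Z ≈ 0.8458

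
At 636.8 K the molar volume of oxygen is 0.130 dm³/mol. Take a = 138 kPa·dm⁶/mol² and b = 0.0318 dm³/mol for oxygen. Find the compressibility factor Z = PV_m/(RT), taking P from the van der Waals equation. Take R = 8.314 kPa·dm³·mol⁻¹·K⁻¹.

Z ≈ 1.123

P = RT/(V_m − b) − a/V_m² = (8.314)(636.8)/(0.130 − 0.0318) − 138/(0.130)²
  = 5294.4/0.098200 − 8165.7 = 53914 − 8165.7 = 45748 kPa
Z = PV_m/(RT) = (45748)(0.130)/((8.314)(636.8)) = 5947.2/5294.4 = 1.123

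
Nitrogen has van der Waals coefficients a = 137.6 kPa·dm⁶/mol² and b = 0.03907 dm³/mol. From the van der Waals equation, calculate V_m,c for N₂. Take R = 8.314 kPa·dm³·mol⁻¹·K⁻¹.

V_m,c ≈ 0.1172 dm³/mol

For a van der Waals gas, V_m,c = 3b.
V_m,c = 3×0.03907 = 0.1172 dm³/mol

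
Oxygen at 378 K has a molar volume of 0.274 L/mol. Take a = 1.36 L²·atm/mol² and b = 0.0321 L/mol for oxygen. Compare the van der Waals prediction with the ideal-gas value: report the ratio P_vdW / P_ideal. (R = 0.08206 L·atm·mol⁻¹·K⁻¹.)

Ideal: P_ideal = RT/V_m = (0.08206)(378)/0.274 = 113.207 atm
vdW: P = RT/(V_m − b) − a/V_m² = 31.0187/0.241900 − 1.36/0.0750760 = 128.229 − 18.1150 = 110.114 atm
Ratio = 110.114/113.207 = 0.9727

P_vdW / P_ideal ≈ 0.9727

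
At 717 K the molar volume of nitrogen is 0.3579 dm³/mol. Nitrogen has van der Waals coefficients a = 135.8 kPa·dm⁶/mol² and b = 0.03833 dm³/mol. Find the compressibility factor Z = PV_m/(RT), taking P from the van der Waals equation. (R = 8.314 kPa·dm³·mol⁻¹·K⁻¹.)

P = RT/(V_m − b) − a/V_m² = (8.314)(717)/(0.3579 − 0.03833) − 135.8/(0.3579)²
  = 5961.1/0.31957 − 1060.2 = 18654 − 1060.2 = 17594 kPa
Z = PV_m/(RT) = (17594)(0.3579)/((8.314)(717)) = 6296.9/5961.1 = 1.056

Z ≈ 1.056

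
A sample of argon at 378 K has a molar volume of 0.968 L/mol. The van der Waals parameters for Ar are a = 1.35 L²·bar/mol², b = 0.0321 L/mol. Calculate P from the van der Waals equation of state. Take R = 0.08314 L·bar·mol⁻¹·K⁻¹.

P ≈ 32.14 bar

P = RT/(V_m − b) − a/V_m²
RT/(V_m − b) = (0.08314)(378)/(0.968 − 0.0321) = 31.427/0.93590 = 33.579 bar
a/V_m² = 1.35/(0.968)² = 1.4407 bar
P = 33.579 − 1.4407 = 32.14 bar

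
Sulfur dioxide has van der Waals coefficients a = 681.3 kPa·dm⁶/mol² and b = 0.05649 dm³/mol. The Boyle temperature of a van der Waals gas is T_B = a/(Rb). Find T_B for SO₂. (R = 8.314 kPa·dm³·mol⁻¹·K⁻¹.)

For a van der Waals gas the second virial coefficient B₂ = b − a/(RT) vanishes at T_B = a/(Rb).
T_B = 681.3/(8.314×0.05649) = 681.3/0.46966 = 1451 K

T_B ≈ 1451 K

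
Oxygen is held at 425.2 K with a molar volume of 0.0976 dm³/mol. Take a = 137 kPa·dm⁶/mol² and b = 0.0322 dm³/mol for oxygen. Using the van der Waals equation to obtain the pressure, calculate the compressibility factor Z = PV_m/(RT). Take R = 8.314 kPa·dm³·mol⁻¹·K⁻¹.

Z ≈ 1.095

P = RT/(V_m − b) − a/V_m² = (8.314)(425.2)/(0.0976 − 0.0322) − 137/(0.0976)²
  = 3535.1/0.065400 − 14382 = 54054 − 14382 = 39672 kPa
Z = PV_m/(RT) = (39672)(0.0976)/((8.314)(425.2)) = 3872.0/3535.1 = 1.095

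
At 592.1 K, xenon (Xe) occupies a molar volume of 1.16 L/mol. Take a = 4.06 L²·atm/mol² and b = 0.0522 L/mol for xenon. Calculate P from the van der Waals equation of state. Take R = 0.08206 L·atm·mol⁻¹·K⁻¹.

P = RT/(V_m − b) − a/V_m²
RT/(V_m − b) = (0.08206)(592.1)/(1.16 − 0.0522) = 48.588/1.1078 = 43.860 atm
a/V_m² = 4.06/(1.16)² = 3.0172 atm
P = 43.860 − 3.0172 = 40.84 atm

P ≈ 40.84 atm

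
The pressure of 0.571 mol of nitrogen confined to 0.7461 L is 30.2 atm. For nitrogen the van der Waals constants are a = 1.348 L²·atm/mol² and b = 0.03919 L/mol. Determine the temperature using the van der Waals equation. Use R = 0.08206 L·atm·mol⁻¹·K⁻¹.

T ≈ 478.7 K

T = (P + a n²/V²)(V − nb)/(nR)
P + a n²/V² = 30.2 + (1.348)(0.571)²/(0.7461)² = 30.990 atm
V − nb = 0.7461 − (0.571)(0.03919) = 0.72372 L
T = (30.990)(0.72372)/((0.571)(0.08206)) = 478.7 K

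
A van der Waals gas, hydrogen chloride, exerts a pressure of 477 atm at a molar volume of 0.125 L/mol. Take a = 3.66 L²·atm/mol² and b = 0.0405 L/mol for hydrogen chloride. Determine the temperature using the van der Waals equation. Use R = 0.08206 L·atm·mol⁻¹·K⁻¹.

T = (P + a/V_m²)(V_m − b)/R
P + a/V_m² = 477 + 3.66/(0.125)² = 711.24 atm
V_m − b = 0.125 − 0.0405 = 0.084500 L/mol
T = (711.24)(0.084500)/0.08206 = 732.4 K

T ≈ 732.4 K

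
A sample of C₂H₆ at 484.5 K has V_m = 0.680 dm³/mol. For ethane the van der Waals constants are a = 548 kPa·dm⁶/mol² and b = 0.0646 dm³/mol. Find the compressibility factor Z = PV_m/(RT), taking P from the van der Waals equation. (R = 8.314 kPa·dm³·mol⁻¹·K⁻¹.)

P = RT/(V_m − b) − a/V_m² = (8.314)(484.5)/(0.680 − 0.0646) − 548/(0.680)²
  = 4028.1/0.61540 − 1185.1 = 6545.5 − 1185.1 = 5360.4 kPa
Z = PV_m/(RT) = (5360.4)(0.680)/((8.314)(484.5)) = 3645.1/4028.1 = 0.9049

Z ≈ 0.9049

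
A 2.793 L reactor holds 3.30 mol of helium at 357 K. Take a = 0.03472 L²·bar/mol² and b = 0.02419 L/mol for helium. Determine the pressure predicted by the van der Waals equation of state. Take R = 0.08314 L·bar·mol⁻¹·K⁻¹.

P = nRT/(V − nb) − a n²/V²
nRT/(V − nb) = (3.30)(0.08314)(357)/(2.793 − 3.30×0.02419) = 97.947/2.7132 = 36.100 bar
a n²/V² = (0.03472)(3.30)²/(2.793)² = 0.048469 bar
P = 36.100 − 0.048469 = 36.05 bar

P ≈ 36.05 bar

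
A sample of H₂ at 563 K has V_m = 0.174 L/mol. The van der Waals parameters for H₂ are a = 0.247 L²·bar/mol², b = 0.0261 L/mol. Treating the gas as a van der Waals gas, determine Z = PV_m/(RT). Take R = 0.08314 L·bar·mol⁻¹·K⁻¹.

P = RT/(V_m − b) − a/V_m² = (0.08314)(563)/(0.174 − 0.0261) − 0.247/(0.174)²
  = 46.808/0.14790 − 8.1583 = 316.48 − 8.1583 = 308.32 bar
Z = PV_m/(RT) = (308.32)(0.174)/((0.08314)(563)) = 53.648/46.808 = 1.146

Z ≈ 1.146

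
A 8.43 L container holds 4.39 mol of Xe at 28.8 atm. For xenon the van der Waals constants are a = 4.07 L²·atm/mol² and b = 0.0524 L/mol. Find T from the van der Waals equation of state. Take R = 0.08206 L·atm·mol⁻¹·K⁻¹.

T = (P + a n²/V²)(V − nb)/(nR)
P + a n²/V² = 28.8 + (4.07)(4.39)²/(8.43)² = 29.904 atm
V − nb = 8.43 − (4.39)(0.0524) = 8.2000 L
T = (29.904)(8.2000)/((4.39)(0.08206)) = 680.7 K

T ≈ 680.7 K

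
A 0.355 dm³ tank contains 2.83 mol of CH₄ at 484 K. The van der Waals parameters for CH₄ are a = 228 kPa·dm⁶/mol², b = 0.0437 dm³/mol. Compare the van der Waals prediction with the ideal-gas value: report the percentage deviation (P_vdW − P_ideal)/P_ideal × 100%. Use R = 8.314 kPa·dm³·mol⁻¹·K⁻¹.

8.29 %

Ideal: P_ideal = nRT/V = (2.83)(8.314)(484)/0.355 = 32078.5 kPa
vdW: P = nRT/(V − nb) − a n²/V² = 11387.9/0.231329 − 1826.03/0.126025 = 49228.2 − 14489.4 = 34738.8 kPa
% deviation = (34738.8 − 32078.5)/32078.5 × 100% = 8.29%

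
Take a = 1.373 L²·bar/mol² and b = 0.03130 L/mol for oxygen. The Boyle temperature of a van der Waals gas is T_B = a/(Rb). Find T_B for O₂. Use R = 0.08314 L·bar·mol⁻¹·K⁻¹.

T_B ≈ 527.6 K

For a van der Waals gas the second virial coefficient B₂ = b − a/(RT) vanishes at T_B = a/(Rb).
T_B = 1.373/(0.08314×0.03130) = 1.373/0.0026023 = 527.6 K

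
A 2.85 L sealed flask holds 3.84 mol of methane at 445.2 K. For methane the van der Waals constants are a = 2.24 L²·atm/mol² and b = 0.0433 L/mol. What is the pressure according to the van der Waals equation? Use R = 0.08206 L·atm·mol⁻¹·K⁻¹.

P = nRT/(V − nb) − a n²/V²
nRT/(V − nb) = (3.84)(0.08206)(445.2)/(2.85 − 3.84×0.0433) = 140.29/2.6837 = 52.275 atm
a n²/V² = (2.24)(3.84)²/(2.85)² = 4.0665 atm
P = 52.275 − 4.0665 = 48.21 atm

P ≈ 48.21 atm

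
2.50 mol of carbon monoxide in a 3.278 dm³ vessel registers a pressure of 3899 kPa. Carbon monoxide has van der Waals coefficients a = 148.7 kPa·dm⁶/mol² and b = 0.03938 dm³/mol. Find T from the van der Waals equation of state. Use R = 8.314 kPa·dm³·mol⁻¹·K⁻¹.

T = (P + a n²/V²)(V − nb)/(nR)
P + a n²/V² = 3899 + (148.7)(2.50)²/(3.278)² = 3985.5 kPa
V − nb = 3.278 − (2.50)(0.03938) = 3.1796 dm³
T = (3985.5)(3.1796)/((2.50)(8.314)) = 609.7 K

T ≈ 609.7 K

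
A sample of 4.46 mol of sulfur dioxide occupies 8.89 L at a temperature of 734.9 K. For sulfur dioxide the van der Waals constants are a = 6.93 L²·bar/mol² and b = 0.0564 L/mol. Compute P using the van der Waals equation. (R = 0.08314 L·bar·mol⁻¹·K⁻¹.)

P = nRT/(V − nb) − a n²/V²
nRT/(V − nb) = (4.46)(0.08314)(734.9)/(8.89 − 4.46×0.0564) = 272.50/8.6385 = 31.545 bar
a n²/V² = (6.93)(4.46)²/(8.89)² = 1.7442 bar
P = 31.545 − 1.7442 = 29.80 bar

P ≈ 29.80 bar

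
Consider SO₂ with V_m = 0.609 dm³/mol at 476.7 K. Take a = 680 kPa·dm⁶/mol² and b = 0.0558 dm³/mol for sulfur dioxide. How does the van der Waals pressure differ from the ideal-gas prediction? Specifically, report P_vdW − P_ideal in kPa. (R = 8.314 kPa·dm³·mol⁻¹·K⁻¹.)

ΔP ≈ -1177 kPa

Ideal: P_ideal = RT/V_m = (8.314)(476.7)/0.609 = 6507.86 kPa
vdW: P = RT/(V_m − b) − a/V_m² = 3963.28/0.553200 − 680/0.370881 = 7164.28 − 1833.47 = 5330.81 kPa
ΔP = 5330.81 − 6507.86 = -1177 kPa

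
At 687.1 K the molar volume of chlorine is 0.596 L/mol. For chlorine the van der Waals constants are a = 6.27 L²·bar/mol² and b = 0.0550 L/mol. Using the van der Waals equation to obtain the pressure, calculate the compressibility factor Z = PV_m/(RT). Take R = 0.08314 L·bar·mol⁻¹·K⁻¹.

P = RT/(V_m − b) − a/V_m² = (0.08314)(687.1)/(0.596 − 0.0550) − 6.27/(0.596)²
  = 57.125/0.54100 − 17.651 = 105.59 − 17.651 = 87.94 bar
Z = PV_m/(RT) = (87.94)(0.596)/((0.08314)(687.1)) = 52.412/57.125 = 0.9175

Z ≈ 0.9175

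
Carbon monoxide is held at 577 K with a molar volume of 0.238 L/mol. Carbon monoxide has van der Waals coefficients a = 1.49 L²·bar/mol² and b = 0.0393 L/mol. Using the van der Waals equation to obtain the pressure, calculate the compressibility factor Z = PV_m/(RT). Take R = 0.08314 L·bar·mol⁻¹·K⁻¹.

P = RT/(V_m − b) − a/V_m² = (0.08314)(577)/(0.238 − 0.0393) − 1.49/(0.238)²
  = 47.972/0.19870 − 26.305 = 241.43 − 26.305 = 215.13 bar
Z = PV_m/(RT) = (215.13)(0.238)/((0.08314)(577)) = 51.201/47.972 = 1.067

Z ≈ 1.067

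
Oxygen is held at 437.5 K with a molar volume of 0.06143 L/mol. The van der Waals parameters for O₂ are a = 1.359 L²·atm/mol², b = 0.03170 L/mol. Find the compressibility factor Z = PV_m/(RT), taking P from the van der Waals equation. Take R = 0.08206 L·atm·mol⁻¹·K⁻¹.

P = RT/(V_m − b) − a/V_m² = (0.08206)(437.5)/(0.06143 − 0.03170) − 1.359/(0.06143)²
  = 35.901/0.029730 − 360.13 = 1207.6 − 360.13 = 847.5 atm
Z = PV_m/(RT) = (847.5)(0.06143)/((0.08206)(437.5)) = 52.062/35.901 = 1.450

Z ≈ 1.450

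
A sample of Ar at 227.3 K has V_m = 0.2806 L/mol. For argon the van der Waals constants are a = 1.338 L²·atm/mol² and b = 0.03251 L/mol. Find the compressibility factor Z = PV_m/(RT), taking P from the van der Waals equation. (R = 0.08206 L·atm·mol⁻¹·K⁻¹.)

P = RT/(V_m − b) − a/V_m² = (0.08206)(227.3)/(0.2806 − 0.03251) − 1.338/(0.2806)²
  = 18.652/0.24809 − 16.993 = 75.182 − 16.993 = 58.189 atm
Z = PV_m/(RT) = (58.189)(0.2806)/((0.08206)(227.3)) = 16.328/18.652 = 0.8754

Z ≈ 0.8754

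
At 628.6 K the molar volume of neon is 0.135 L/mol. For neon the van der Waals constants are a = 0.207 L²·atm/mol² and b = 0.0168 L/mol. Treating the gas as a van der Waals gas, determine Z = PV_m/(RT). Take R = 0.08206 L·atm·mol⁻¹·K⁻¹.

P = RT/(V_m − b) − a/V_m² = (0.08206)(628.6)/(0.135 − 0.0168) − 0.207/(0.135)²
  = 51.583/0.11820 − 11.358 = 436.40 − 11.358 = 425.04 atm
Z = PV_m/(RT) = (425.04)(0.135)/((0.08206)(628.6)) = 57.380/51.583 = 1.112

Z ≈ 1.112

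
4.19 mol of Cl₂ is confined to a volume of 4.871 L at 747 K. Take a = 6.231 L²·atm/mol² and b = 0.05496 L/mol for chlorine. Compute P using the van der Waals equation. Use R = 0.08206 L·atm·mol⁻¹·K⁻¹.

P ≈ 50.73 atm

P = nRT/(V − nb) − a n²/V²
nRT/(V − nb) = (4.19)(0.08206)(747)/(4.871 − 4.19×0.05496) = 256.84/4.6407 = 55.345 atm
a n²/V² = (6.231)(4.19)²/(4.871)² = 4.6105 atm
P = 55.345 − 4.6105 = 50.73 atm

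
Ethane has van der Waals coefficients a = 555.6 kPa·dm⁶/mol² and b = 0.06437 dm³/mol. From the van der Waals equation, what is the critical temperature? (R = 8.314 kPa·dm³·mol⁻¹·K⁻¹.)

T_c ≈ 307.6 K

For a van der Waals gas, T_c = 8a/(27Rb).
T_c = 8×555.6/(27×8.314×0.06437) = 4444.8/14.450 = 307.6 K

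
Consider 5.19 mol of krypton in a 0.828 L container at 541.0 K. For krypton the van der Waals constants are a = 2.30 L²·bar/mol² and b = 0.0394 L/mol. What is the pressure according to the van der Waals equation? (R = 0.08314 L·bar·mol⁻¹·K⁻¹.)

P ≈ 284.0 bar

P = nRT/(V − nb) − a n²/V²
nRT/(V − nb) = (5.19)(0.08314)(541.0)/(0.828 − 5.19×0.0394) = 233.44/0.62351 = 374.40 bar
a n²/V² = (2.30)(5.19)²/(0.828)² = 90.365 bar
P = 374.40 − 90.365 = 284.0 bar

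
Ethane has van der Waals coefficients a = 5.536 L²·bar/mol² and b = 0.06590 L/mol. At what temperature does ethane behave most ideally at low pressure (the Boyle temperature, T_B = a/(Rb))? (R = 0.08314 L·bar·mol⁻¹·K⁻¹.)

T_B ≈ 1010 K

For a van der Waals gas the second virial coefficient B₂ = b − a/(RT) vanishes at T_B = a/(Rb).
T_B = 5.536/(0.08314×0.06590) = 5.536/0.0054789 = 1010 K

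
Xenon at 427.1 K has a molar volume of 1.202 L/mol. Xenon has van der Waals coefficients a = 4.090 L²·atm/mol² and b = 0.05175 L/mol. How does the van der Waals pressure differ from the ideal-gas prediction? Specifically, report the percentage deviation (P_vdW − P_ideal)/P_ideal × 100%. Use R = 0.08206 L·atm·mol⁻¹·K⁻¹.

Ideal: P_ideal = RT/V_m = (0.08206)(427.1)/1.202 = 29.1579 atm
vdW: P = RT/(V_m − b) − a/V_m² = 35.0478/1.15025 − 4.090/1.44480 = 30.4697 − 2.83084 = 27.6389 atm
% deviation = (27.6389 − 29.1579)/29.1579 × 100% = -5.21%

-5.21 %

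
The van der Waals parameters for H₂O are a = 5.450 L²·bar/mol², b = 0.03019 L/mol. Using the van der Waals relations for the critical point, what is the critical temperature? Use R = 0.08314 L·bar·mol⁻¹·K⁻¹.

T_c ≈ 643.4 K

For a van der Waals gas, T_c = 8a/(27Rb).
T_c = 8×5.450/(27×0.08314×0.03019) = 43.600/0.067770 = 643.4 K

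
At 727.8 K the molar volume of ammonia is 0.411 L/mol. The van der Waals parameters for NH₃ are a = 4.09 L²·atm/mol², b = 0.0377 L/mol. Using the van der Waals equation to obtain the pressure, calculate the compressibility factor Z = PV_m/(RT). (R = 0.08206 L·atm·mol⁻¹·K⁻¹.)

P = RT/(V_m − b) − a/V_m² = (0.08206)(727.8)/(0.411 − 0.0377) − 4.09/(0.411)²
  = 59.723/0.37330 − 24.213 = 159.99 − 24.213 = 135.78 atm
Z = PV_m/(RT) = (135.78)(0.411)/((0.08206)(727.8)) = 55.806/59.723 = 0.9344

Z ≈ 0.9344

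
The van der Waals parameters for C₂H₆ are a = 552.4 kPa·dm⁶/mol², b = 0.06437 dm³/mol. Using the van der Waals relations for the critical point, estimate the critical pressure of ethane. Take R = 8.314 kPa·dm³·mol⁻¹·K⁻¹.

For a van der Waals gas, P_c = a/(27b²).
P_c = 552.4/(27×(0.06437)²) = 552.4/0.11187 = 4938 kPa

P_c ≈ 4938 kPa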